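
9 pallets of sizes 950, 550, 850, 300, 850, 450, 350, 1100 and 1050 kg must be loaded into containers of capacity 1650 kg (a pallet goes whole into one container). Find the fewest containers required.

5

Total = 1100 + 1050 + 950 + 850 + 850 + 550 + 450 + 350 + 300 = 6450 kg.
Lower bound: ⌈6450/1650⌉ = 4 containers.
Also, 5 pallets each exceed 825 kg, and no two of those can share a container, so at least 5 containers are needed.
A packing using 5 containers:
  container 1: 1100 + 550 = 1650
  container 2: 1050 + 450 = 1500
  container 3: 950 + 350 + 300 = 1600
  container 4: 850 = 850
  container 5: 850 = 850
This matches the lower bound, so 5 is optimal.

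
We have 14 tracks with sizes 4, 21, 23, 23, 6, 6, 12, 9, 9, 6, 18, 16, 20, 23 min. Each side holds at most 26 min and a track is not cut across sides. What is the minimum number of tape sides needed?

9

Total = 23 + 23 + 23 + 21 + 20 + 18 + 16 + 12 + 9 + 9 + 6 + 6 + 6 + 4 = 196 min.
Lower bound: ⌈196/26⌉ = 8 tape sides.
A packing using 9 tape sides:
  side 1: 23 = 23
  side 2: 23 = 23
  side 3: 23 = 23
  side 4: 21 + 4 = 25
  side 5: 20 + 6 = 26
  side 6: 18 + 6 = 24
  side 7: 16 + 9 = 25
  side 8: 12 + 9 = 21
  side 9: 6 = 6
No arrangement into 8 tape sides stays within capacity, so 9 is optimal.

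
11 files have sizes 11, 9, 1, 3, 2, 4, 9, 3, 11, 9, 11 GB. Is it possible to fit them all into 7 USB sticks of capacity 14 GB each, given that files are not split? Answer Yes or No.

Yes

A valid assignment using 6 USB sticks:
  USB stick 1: 11 + 3 = 14
  USB stick 2: 11 + 3 = 14
  USB stick 3: 11 + 2 + 1 = 14
  USB stick 4: 9 + 4 = 13
  USB stick 5: 9 = 9
  USB stick 6: 9 = 9
That uses only 6 ≤ 7, so 7 USB sticks are enough.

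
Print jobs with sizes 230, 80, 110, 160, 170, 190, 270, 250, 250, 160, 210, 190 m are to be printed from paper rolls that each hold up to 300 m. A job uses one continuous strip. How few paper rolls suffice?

10

Total = 270 + 250 + 250 + 230 + 210 + 190 + 190 + 170 + 160 + 160 + 110 + 80 = 2270 m.
Lower bound: ⌈2270/300⌉ = 8 paper rolls.
Also, 10 print jobs each exceed 150 m, and no two of those can share a roll, so at least 10 paper rolls are needed.
A packing using 10 paper rolls:
  roll 1: 270 = 270
  roll 2: 250 = 250
  roll 3: 250 = 250
  roll 4: 230 = 230
  roll 5: 210 + 80 = 290
  roll 6: 190 + 110 = 300
  roll 7: 190 = 190
  roll 8: 170 = 170
  roll 9: 160 = 160
  roll 10: 160 = 160
This matches the lower bound, so 10 is optimal.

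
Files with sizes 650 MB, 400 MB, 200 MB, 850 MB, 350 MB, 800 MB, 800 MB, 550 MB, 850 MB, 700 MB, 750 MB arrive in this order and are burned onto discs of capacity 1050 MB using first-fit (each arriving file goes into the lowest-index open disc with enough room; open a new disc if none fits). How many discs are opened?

8

  650 → disc 1 (new)  [load 650/1050]
  400 → disc 1  [load 1050/1050]
  200 → disc 2 (new)  [load 200/1050]
  850 → disc 2  [load 1050/1050]
  350 → disc 3 (new)  [load 350/1050]
  800 → disc 4 (new)  [load 800/1050]
  800 → disc 5 (new)  [load 800/1050]
  550 → disc 3  [load 900/1050]
  850 → disc 6 (new)  [load 850/1050]
  700 → disc 7 (new)  [load 700/1050]
  750 → disc 8 (new)  [load 750/1050]
8 discs opened.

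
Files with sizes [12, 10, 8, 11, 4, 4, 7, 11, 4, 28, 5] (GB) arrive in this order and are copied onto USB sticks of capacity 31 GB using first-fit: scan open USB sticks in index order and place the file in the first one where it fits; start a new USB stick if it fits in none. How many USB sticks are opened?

  12 → USB stick 1 (new)  [load 12/31]
  10 → USB stick 1  [load 22/31]
  8 → USB stick 1  [load 30/31]
  11 → USB stick 2 (new)  [load 11/31]
  4 → USB stick 2  [load 15/31]
  4 → USB stick 2  [load 19/31]
  7 → USB stick 2  [load 26/31]
  11 → USB stick 3 (new)  [load 11/31]
  4 → USB stick 2  [load 30/31]
  28 → USB stick 4 (new)  [load 28/31]
  5 → USB stick 3  [load 16/31]
4 USB sticks opened.

4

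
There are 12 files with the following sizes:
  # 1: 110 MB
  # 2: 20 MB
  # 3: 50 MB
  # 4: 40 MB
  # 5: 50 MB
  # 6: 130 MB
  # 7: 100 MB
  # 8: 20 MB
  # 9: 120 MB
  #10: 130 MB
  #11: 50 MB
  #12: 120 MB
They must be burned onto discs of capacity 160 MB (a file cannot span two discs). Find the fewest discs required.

7

Total = 130 + 130 + 120 + 120 + 110 + 100 + 50 + 50 + 50 + 40 + 20 + 20 = 940 MB.
Lower bound: ⌈940/160⌉ = 6 discs.
A packing using 7 discs:
  disc 1: 130 + 20 = 150
  disc 2: 130 + 20 = 150
  disc 3: 120 + 40 = 160
  disc 4: 120 = 120
  disc 5: 110 + 50 = 160
  disc 6: 100 + 50 = 150
  disc 7: 50 = 50
No arrangement into 6 discs stays within capacity, so 7 is optimal.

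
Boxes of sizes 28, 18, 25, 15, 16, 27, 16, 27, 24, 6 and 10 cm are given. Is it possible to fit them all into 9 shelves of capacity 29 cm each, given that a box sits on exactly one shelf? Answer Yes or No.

A valid assignment using 9 shelves:
  shelf 1: 28 = 28
  shelf 2: 27 = 27
  shelf 3: 27 = 27
  shelf 4: 25 = 25
  shelf 5: 24 = 24
  shelf 6: 18 + 10 = 28
  shelf 7: 16 + 6 = 22
  shelf 8: 16 = 16
  shelf 9: 15 = 15
Every load is within 29 cm, so 9 shelves suffice.

Yes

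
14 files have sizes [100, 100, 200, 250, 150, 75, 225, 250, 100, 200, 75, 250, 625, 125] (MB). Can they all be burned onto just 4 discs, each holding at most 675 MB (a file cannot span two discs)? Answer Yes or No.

Total = 2725 MB; ⌈2725/675⌉ = 5.
At least 5 discs are required, but only 4 are allowed.

No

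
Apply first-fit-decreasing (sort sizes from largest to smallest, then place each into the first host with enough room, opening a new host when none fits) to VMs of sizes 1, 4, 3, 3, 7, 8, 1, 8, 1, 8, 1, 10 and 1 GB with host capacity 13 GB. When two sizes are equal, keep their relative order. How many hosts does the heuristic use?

5

Sorted descending: 10, 8, 8, 8, 7, 4, 3, 3, 1, 1, 1, 1, 1.
  10 → host 1 (new)  [load 10/13]
  8 → host 2 (new)  [load 8/13]
  8 → host 3 (new)  [load 8/13]
  8 → host 4 (new)  [load 8/13]
  7 → host 5 (new)  [load 7/13]
  4 → host 2  [load 12/13]
  3 → host 1  [load 13/13]
  3 → host 3  [load 11/13]
  1 → host 2  [load 13/13]
  1 → host 3  [load 12/13]
  1 → host 3  [load 13/13]
  1 → host 4  [load 9/13]
  1 → host 4  [load 10/13]
5 hosts opened.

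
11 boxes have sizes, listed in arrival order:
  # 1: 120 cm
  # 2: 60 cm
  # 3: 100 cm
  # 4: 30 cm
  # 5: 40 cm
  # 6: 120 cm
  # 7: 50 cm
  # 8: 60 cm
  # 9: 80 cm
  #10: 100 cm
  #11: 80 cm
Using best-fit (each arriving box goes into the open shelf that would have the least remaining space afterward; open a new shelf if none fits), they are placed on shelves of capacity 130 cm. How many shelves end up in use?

  120 → shelf 1 (new)  [load 120/130]
  60 → shelf 2 (new)  [load 60/130]
  100 → shelf 3 (new)  [load 100/130]
  30 → shelf 3  [load 130/130]
  40 → shelf 2  [load 100/130]
  120 → shelf 4 (new)  [load 120/130]
  50 → shelf 5 (new)  [load 50/130]
  60 → shelf 5  [load 110/130]
  80 → shelf 6 (new)  [load 80/130]
  100 → shelf 7 (new)  [load 100/130]
  80 → shelf 8 (new)  [load 80/130]
8 shelves opened.

8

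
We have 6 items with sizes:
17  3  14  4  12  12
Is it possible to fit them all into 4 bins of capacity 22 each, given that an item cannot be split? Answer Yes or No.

Yes

A valid assignment using 4 bins:
  bin 1: 17 + 4 = 21
  bin 2: 14 + 3 = 17
  bin 3: 12 = 12
  bin 4: 12 = 12
Every load is within 22, so 4 bins suffice.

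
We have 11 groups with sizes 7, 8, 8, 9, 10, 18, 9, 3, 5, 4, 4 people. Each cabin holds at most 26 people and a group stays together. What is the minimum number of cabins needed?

4

Total = 18 + 10 + 9 + 9 + 8 + 8 + 7 + 5 + 4 + 4 + 3 = 85 people.
Lower bound: ⌈85/26⌉ = 4 cabins.
A packing using 4 cabins:
  cabin 1: 18 + 8 = 26
  cabin 2: 10 + 9 + 7 = 26
  cabin 3: 9 + 8 + 5 + 4 = 26
  cabin 4: 4 + 3 = 7
This matches the lower bound, so 4 is optimal.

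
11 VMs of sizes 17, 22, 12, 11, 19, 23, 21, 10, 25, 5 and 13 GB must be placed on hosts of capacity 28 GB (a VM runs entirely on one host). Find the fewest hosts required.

Total = 25 + 23 + 22 + 21 + 19 + 17 + 13 + 12 + 11 + 10 + 5 = 178 GB.
Lower bound: ⌈178/28⌉ = 7 hosts.
A packing using 8 hosts:
  host 1: 25 = 25
  host 2: 23 + 5 = 28
  host 3: 22 = 22
  host 4: 21 = 21
  host 5: 19 = 19
  host 6: 17 + 11 = 28
  host 7: 13 + 12 = 25
  host 8: 10 = 10
No arrangement into 7 hosts stays within capacity, so 8 is optimal.

8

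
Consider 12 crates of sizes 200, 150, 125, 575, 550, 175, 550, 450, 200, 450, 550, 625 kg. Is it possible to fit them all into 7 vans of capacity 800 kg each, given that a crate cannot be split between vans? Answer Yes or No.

A valid assignment using 7 vans:
  van 1: 625 + 175 = 800
  van 2: 575 + 200 = 775
  van 3: 550 + 200 = 750
  van 4: 550 + 150 = 700
  van 5: 550 + 125 = 675
  van 6: 450 = 450
  van 7: 450 = 450
Every load is within 800 kg, so 7 vans suffice.

Yes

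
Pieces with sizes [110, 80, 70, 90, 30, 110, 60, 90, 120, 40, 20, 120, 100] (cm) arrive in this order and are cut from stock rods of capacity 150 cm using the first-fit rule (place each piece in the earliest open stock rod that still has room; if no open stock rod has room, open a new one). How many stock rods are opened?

8

  110 → stock rod 1 (new)  [load 110/150]
  80 → stock rod 2 (new)  [load 80/150]
  70 → stock rod 2  [load 150/150]
  90 → stock rod 3 (new)  [load 90/150]
  30 → stock rod 1  [load 140/150]
  110 → stock rod 4 (new)  [load 110/150]
  60 → stock rod 3  [load 150/150]
  90 → stock rod 5 (new)  [load 90/150]
  120 → stock rod 6 (new)  [load 120/150]
  40 → stock rod 4  [load 150/150]
  20 → stock rod 5  [load 110/150]
  120 → stock rod 7 (new)  [load 120/150]
  100 → stock rod 8 (new)  [load 100/150]
8 stock rods opened.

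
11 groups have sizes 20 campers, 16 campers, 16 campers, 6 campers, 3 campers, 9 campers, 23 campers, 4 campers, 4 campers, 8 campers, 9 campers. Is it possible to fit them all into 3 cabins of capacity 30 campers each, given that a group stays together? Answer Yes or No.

No

Total = 118 campers; ⌈118/30⌉ = 4.
At least 4 cabins are required, but only 3 are allowed.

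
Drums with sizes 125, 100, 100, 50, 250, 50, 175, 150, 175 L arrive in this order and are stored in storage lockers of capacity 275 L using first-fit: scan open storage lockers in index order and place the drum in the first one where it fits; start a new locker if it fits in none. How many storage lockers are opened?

  125 → locker 1 (new)  [load 125/275]
  100 → locker 1  [load 225/275]
  100 → locker 2 (new)  [load 100/275]
  50 → locker 1  [load 275/275]
  250 → locker 3 (new)  [load 250/275]
  50 → locker 2  [load 150/275]
  175 → locker 4 (new)  [load 175/275]
  150 → locker 5 (new)  [load 150/275]
  175 → locker 6 (new)  [load 175/275]
6 storage lockers opened.

6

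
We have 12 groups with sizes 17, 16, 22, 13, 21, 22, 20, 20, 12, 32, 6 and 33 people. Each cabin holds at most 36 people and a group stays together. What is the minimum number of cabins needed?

8

Total = 33 + 32 + 22 + 22 + 21 + 20 + 20 + 17 + 16 + 13 + 12 + 6 = 234 people.
Lower bound: ⌈234/36⌉ = 7 cabins.
A packing using 8 cabins:
  cabin 1: 33 = 33
  cabin 2: 32 = 32
  cabin 3: 22 + 13 = 35
  cabin 4: 22 + 12 = 34
  cabin 5: 21 + 6 = 27
  cabin 6: 20 + 16 = 36
  cabin 7: 20 = 20
  cabin 8: 17 = 17
No arrangement into 7 cabins stays within capacity, so 8 is optimal.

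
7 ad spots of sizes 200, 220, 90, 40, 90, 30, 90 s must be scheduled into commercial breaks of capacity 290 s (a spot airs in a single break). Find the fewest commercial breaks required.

3

Total = 220 + 200 + 90 + 90 + 90 + 40 + 30 = 760 s.
Lower bound: ⌈760/290⌉ = 3 commercial breaks.
A packing using 3 commercial breaks:
  break 1: 220 + 40 + 30 = 290
  break 2: 200 + 90 = 290
  break 3: 90 + 90 = 180
This matches the lower bound, so 3 is optimal.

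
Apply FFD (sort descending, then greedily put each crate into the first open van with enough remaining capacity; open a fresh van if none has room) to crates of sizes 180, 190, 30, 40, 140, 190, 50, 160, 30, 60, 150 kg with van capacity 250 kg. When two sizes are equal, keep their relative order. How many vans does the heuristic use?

Sorted descending: 190, 190, 180, 160, 150, 140, 60, 50, 40, 30, 30.
  190 → van 1 (new)  [load 190/250]
  190 → van 2 (new)  [load 190/250]
  180 → van 3 (new)  [load 180/250]
  160 → van 4 (new)  [load 160/250]
  150 → van 5 (new)  [load 150/250]
  140 → van 6 (new)  [load 140/250]
  60 → van 1  [load 250/250]
  50 → van 2  [load 240/250]
  40 → van 3  [load 220/250]
  30 → van 3  [load 250/250]
  30 → van 4  [load 190/250]
6 vans opened.

6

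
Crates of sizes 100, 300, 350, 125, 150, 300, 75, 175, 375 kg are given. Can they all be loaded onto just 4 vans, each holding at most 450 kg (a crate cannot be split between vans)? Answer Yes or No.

No

Total = 1950 kg; ⌈1950/450⌉ = 5.
At least 5 vans are required, but only 4 are allowed.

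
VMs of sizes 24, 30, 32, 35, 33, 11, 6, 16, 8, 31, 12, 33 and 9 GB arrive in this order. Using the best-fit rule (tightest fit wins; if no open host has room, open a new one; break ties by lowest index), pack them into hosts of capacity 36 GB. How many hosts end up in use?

9

  24 → host 1 (new)  [load 24/36]
  30 → host 2 (new)  [load 30/36]
  32 → host 3 (new)  [load 32/36]
  35 → host 4 (new)  [load 35/36]
  33 → host 5 (new)  [load 33/36]
  11 → host 1  [load 35/36]
  6 → host 2  [load 36/36]
  16 → host 6 (new)  [load 16/36]
  8 → host 6  [load 24/36]
  31 → host 7 (new)  [load 31/36]
  12 → host 6  [load 36/36]
  33 → host 8 (new)  [load 33/36]
  9 → host 9 (new)  [load 9/36]
9 hosts opened.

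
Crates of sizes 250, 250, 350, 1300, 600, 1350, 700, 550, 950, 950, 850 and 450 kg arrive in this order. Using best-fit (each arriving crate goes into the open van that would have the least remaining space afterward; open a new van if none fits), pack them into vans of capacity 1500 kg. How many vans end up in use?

  250 → van 1 (new)  [load 250/1500]
  250 → van 1  [load 500/1500]
  350 → van 1  [load 850/1500]
  1300 → van 2 (new)  [load 1300/1500]
  600 → van 1  [load 1450/1500]
  1350 → van 3 (new)  [load 1350/1500]
  700 → van 4 (new)  [load 700/1500]
  550 → van 4  [load 1250/1500]
  950 → van 5 (new)  [load 950/1500]
  950 → van 6 (new)  [load 950/1500]
  850 → van 7 (new)  [load 850/1500]
  450 → van 5  [load 1400/1500]
7 vans opened.

7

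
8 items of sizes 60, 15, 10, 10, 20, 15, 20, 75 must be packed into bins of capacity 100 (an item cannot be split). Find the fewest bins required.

Total = 75 + 60 + 20 + 20 + 15 + 15 + 10 + 10 = 225.
Lower bound: ⌈225/100⌉ = 3 bins.
A packing using 3 bins:
  bin 1: 75 + 20 = 95
  bin 2: 60 + 20 + 15 = 95
  bin 3: 15 + 10 + 10 = 35
This matches the lower bound, so 3 is optimal.

3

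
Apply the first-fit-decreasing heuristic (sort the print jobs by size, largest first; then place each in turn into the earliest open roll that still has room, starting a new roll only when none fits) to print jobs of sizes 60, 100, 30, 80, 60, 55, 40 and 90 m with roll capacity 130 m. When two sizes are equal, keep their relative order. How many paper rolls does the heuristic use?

5

Sorted descending: 100, 90, 80, 60, 60, 55, 40, 30.
  100 → roll 1 (new)  [load 100/130]
  90 → roll 2 (new)  [load 90/130]
  80 → roll 3 (new)  [load 80/130]
  60 → roll 4 (new)  [load 60/130]
  60 → roll 4  [load 120/130]
  55 → roll 5 (new)  [load 55/130]
  40 → roll 2  [load 130/130]
  30 → roll 1  [load 130/130]
5 paper rolls opened.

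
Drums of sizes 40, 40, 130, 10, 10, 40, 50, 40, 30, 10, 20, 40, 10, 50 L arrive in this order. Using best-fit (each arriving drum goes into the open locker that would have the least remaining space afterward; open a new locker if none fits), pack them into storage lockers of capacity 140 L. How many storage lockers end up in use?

  40 → locker 1 (new)  [load 40/140]
  40 → locker 1  [load 80/140]
  130 → locker 2 (new)  [load 130/140]
  10 → locker 2  [load 140/140]
  10 → locker 1  [load 90/140]
  40 → locker 1  [load 130/140]
  50 → locker 3 (new)  [load 50/140]
  40 → locker 3  [load 90/140]
  30 → locker 3  [load 120/140]
  10 → locker 1  [load 140/140]
  20 → locker 3  [load 140/140]
  40 → locker 4 (new)  [load 40/140]
  10 → locker 4  [load 50/140]
  50 → locker 4  [load 100/140]
4 storage lockers opened.

4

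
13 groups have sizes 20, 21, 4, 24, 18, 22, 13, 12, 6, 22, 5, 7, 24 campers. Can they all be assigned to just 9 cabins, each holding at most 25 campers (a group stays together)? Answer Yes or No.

A valid assignment using 9 cabins:
  cabin 1: 24 = 24
  cabin 2: 24 = 24
  cabin 3: 22 = 22
  cabin 4: 22 = 22
  cabin 5: 21 + 4 = 25
  cabin 6: 20 + 5 = 25
  cabin 7: 18 + 7 = 25
  cabin 8: 13 + 12 = 25
  cabin 9: 6 = 6
Every load is within 25 campers, so 9 cabins suffice.

Yes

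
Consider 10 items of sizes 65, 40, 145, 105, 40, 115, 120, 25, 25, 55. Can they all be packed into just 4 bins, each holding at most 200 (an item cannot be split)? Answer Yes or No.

A valid assignment using 4 bins:
  bin 1: 145 + 55 = 200
  bin 2: 120 + 65 = 185
  bin 3: 115 + 40 + 40 = 195
  bin 4: 105 + 25 + 25 = 155
Every load is within 200, so 4 bins suffice.

Yes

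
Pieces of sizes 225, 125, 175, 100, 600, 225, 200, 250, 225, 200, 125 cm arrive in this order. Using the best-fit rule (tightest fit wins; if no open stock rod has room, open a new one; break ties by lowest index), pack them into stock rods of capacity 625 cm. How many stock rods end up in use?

4

  225 → stock rod 1 (new)  [load 225/625]
  125 → stock rod 1  [load 350/625]
  175 → stock rod 1  [load 525/625]
  100 → stock rod 1  [load 625/625]
  600 → stock rod 2 (new)  [load 600/625]
  225 → stock rod 3 (new)  [load 225/625]
  200 → stock rod 3  [load 425/625]
  250 → stock rod 4 (new)  [load 250/625]
  225 → stock rod 4  [load 475/625]
  200 → stock rod 3  [load 625/625]
  125 → stock rod 4  [load 600/625]
4 stock rods opened.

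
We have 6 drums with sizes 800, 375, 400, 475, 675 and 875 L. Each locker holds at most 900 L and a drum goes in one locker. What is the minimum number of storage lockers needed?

Total = 875 + 800 + 675 + 475 + 400 + 375 = 3600 L.
Lower bound: ⌈3600/900⌉ = 4 storage lockers.
A packing using 5 storage lockers:
  locker 1: 875 = 875
  locker 2: 800 = 800
  locker 3: 675 = 675
  locker 4: 475 + 400 = 875
  locker 5: 375 = 375
No arrangement into 4 storage lockers stays within capacity, so 5 is optimal.

5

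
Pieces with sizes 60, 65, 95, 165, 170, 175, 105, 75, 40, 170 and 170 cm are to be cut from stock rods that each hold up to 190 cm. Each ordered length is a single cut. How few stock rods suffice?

8

Total = 175 + 170 + 170 + 170 + 165 + 105 + 95 + 75 + 65 + 60 + 40 = 1290 cm.
Lower bound: ⌈1290/190⌉ = 7 stock rods.
A packing using 8 stock rods:
  stock rod 1: 175 = 175
  stock rod 2: 170 = 170
  stock rod 3: 170 = 170
  stock rod 4: 170 = 170
  stock rod 5: 165 = 165
  stock rod 6: 105 + 75 = 180
  stock rod 7: 95 + 65 = 160
  stock rod 8: 60 + 40 = 100
No arrangement into 7 stock rods stays within capacity, so 8 is optimal.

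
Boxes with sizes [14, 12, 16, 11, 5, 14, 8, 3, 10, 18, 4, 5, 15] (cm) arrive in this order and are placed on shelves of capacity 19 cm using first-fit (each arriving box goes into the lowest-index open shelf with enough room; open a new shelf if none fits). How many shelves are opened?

8

  14 → shelf 1 (new)  [load 14/19]
  12 → shelf 2 (new)  [load 12/19]
  16 → shelf 3 (new)  [load 16/19]
  11 → shelf 4 (new)  [load 11/19]
  5 → shelf 1  [load 19/19]
  14 → shelf 5 (new)  [load 14/19]
  8 → shelf 4  [load 19/19]
  3 → shelf 2  [load 15/19]
  10 → shelf 6 (new)  [load 10/19]
  18 → shelf 7 (new)  [load 18/19]
  4 → shelf 2  [load 19/19]
  5 → shelf 5  [load 19/19]
  15 → shelf 8 (new)  [load 15/19]
8 shelves opened.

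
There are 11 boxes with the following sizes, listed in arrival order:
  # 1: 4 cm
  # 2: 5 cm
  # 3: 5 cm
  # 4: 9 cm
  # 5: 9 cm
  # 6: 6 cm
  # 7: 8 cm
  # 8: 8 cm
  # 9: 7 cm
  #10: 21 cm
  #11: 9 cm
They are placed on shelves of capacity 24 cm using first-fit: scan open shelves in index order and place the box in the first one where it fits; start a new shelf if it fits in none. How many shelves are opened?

4

  4 → shelf 1 (new)  [load 4/24]
  5 → shelf 1  [load 9/24]
  5 → shelf 1  [load 14/24]
  9 → shelf 1  [load 23/24]
  9 → shelf 2 (new)  [load 9/24]
  6 → shelf 2  [load 15/24]
  8 → shelf 2  [load 23/24]
  8 → shelf 3 (new)  [load 8/24]
  7 → shelf 3  [load 15/24]
  21 → shelf 4 (new)  [load 21/24]
  9 → shelf 3  [load 24/24]
4 shelves opened.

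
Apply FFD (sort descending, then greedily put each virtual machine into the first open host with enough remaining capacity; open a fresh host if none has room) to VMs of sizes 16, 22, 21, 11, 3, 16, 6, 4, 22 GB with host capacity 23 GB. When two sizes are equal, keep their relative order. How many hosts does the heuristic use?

Sorted descending: 22, 22, 21, 16, 16, 11, 6, 4, 3.
  22 → host 1 (new)  [load 22/23]
  22 → host 2 (new)  [load 22/23]
  21 → host 3 (new)  [load 21/23]
  16 → host 4 (new)  [load 16/23]
  16 → host 5 (new)  [load 16/23]
  11 → host 6 (new)  [load 11/23]
  6 → host 4  [load 22/23]
  4 → host 5  [load 20/23]
  3 → host 5  [load 23/23]
6 hosts opened.

6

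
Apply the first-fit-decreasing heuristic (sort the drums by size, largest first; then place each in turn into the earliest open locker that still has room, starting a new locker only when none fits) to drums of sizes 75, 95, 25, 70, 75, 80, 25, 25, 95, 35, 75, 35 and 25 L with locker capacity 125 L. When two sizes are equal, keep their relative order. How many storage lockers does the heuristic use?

7

Sorted descending: 95, 95, 80, 75, 75, 75, 70, 35, 35, 25, 25, 25, 25.
  95 → locker 1 (new)  [load 95/125]
  95 → locker 2 (new)  [load 95/125]
  80 → locker 3 (new)  [load 80/125]
  75 → locker 4 (new)  [load 75/125]
  75 → locker 5 (new)  [load 75/125]
  75 → locker 6 (new)  [load 75/125]
  70 → locker 7 (new)  [load 70/125]
  35 → locker 3  [load 115/125]
  35 → locker 4  [load 110/125]
  25 → locker 1  [load 120/125]
  25 → locker 2  [load 120/125]
  25 → locker 5  [load 100/125]
  25 → locker 5  [load 125/125]
7 storage lockers opened.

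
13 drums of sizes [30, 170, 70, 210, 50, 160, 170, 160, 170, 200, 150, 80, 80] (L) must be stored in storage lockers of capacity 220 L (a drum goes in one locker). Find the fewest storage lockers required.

9

Total = 210 + 200 + 170 + 170 + 170 + 160 + 160 + 150 + 80 + 80 + 70 + 50 + 30 = 1700 L.
Lower bound: ⌈1700/220⌉ = 8 storage lockers.
A packing using 9 storage lockers:
  locker 1: 210 = 210
  locker 2: 200 = 200
  locker 3: 170 + 50 = 220
  locker 4: 170 + 30 = 200
  locker 5: 170 = 170
  locker 6: 160 = 160
  locker 7: 160 = 160
  locker 8: 150 + 70 = 220
  locker 9: 80 + 80 = 160
No arrangement into 8 storage lockers stays within capacity, so 9 is optimal.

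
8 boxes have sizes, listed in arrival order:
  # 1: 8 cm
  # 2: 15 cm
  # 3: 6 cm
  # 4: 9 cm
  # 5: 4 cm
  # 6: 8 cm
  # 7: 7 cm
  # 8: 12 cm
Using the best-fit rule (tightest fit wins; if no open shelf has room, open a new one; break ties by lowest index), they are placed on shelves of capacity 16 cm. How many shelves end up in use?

5

  8 → shelf 1 (new)  [load 8/16]
  15 → shelf 2 (new)  [load 15/16]
  6 → shelf 1  [load 14/16]
  9 → shelf 3 (new)  [load 9/16]
  4 → shelf 3  [load 13/16]
  8 → shelf 4 (new)  [load 8/16]
  7 → shelf 4  [load 15/16]
  12 → shelf 5 (new)  [load 12/16]
5 shelves opened.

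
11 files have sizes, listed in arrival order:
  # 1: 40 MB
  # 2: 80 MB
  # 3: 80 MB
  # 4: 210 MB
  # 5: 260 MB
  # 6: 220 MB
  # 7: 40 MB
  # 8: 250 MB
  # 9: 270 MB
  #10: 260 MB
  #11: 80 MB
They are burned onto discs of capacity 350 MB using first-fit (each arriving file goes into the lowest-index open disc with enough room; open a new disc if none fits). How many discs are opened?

  40 → disc 1 (new)  [load 40/350]
  80 → disc 1  [load 120/350]
  80 → disc 1  [load 200/350]
  210 → disc 2 (new)  [load 210/350]
  260 → disc 3 (new)  [load 260/350]
  220 → disc 4 (new)  [load 220/350]
  40 → disc 1  [load 240/350]
  250 → disc 5 (new)  [load 250/350]
  270 → disc 6 (new)  [load 270/350]
  260 → disc 7 (new)  [load 260/350]
  80 → disc 1  [load 320/350]
7 discs opened.

7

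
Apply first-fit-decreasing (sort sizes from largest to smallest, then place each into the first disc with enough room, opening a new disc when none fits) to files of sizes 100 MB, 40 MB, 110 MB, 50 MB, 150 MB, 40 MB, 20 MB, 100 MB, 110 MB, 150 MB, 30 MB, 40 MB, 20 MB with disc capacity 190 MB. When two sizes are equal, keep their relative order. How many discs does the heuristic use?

6

Sorted descending: 150, 150, 110, 110, 100, 100, 50, 40, 40, 40, 30, 20, 20.
  150 → disc 1 (new)  [load 150/190]
  150 → disc 2 (new)  [load 150/190]
  110 → disc 3 (new)  [load 110/190]
  110 → disc 4 (new)  [load 110/190]
  100 → disc 5 (new)  [load 100/190]
  100 → disc 6 (new)  [load 100/190]
  50 → disc 3  [load 160/190]
  40 → disc 1  [load 190/190]
  40 → disc 2  [load 190/190]
  40 → disc 4  [load 150/190]
  30 → disc 3  [load 190/190]
  20 → disc 4  [load 170/190]
  20 → disc 4  [load 190/190]
6 discs opened.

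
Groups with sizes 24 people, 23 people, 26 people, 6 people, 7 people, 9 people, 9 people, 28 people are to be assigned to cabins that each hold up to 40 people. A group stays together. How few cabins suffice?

Total = 28 + 26 + 24 + 23 + 9 + 9 + 7 + 6 = 132 people.
Lower bound: ⌈132/40⌉ = 4 cabins.
A packing using 4 cabins:
  cabin 1: 28 + 9 = 37
  cabin 2: 26 + 9 = 35
  cabin 3: 24 + 7 + 6 = 37
  cabin 4: 23 = 23
This matches the lower bound, so 4 is optimal.

4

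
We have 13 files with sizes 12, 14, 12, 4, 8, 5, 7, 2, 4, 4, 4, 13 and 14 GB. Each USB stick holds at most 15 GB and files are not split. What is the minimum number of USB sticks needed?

8

Total = 14 + 14 + 13 + 12 + 12 + 8 + 7 + 5 + 4 + 4 + 4 + 4 + 2 = 103 GB.
Lower bound: ⌈103/15⌉ = 7 USB sticks.
A packing using 8 USB sticks:
  USB stick 1: 14 = 14
  USB stick 2: 14 = 14
  USB stick 3: 13 + 2 = 15
  USB stick 4: 12 = 12
  USB stick 5: 12 = 12
  USB stick 6: 8 + 7 = 15
  USB stick 7: 5 + 4 + 4 = 13
  USB stick 8: 4 + 4 = 8
No arrangement into 7 USB sticks stays within capacity, so 8 is optimal.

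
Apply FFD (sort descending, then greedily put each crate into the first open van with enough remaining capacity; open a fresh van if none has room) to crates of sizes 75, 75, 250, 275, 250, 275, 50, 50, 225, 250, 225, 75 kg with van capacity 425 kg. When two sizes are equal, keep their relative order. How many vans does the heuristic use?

7

Sorted descending: 275, 275, 250, 250, 250, 225, 225, 75, 75, 75, 50, 50.
  275 → van 1 (new)  [load 275/425]
  275 → van 2 (new)  [load 275/425]
  250 → van 3 (new)  [load 250/425]
  250 → van 4 (new)  [load 250/425]
  250 → van 5 (new)  [load 250/425]
  225 → van 6 (new)  [load 225/425]
  225 → van 7 (new)  [load 225/425]
  75 → van 1  [load 350/425]
  75 → van 1  [load 425/425]
  75 → van 2  [load 350/425]
  50 → van 2  [load 400/425]
  50 → van 3  [load 300/425]
7 vans opened.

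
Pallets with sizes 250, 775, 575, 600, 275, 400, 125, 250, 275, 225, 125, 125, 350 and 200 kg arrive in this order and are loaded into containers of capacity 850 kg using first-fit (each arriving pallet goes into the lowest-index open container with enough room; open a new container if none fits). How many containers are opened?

6

  250 → container 1 (new)  [load 250/850]
  775 → container 2 (new)  [load 775/850]
  575 → container 1  [load 825/850]
  600 → container 3 (new)  [load 600/850]
  275 → container 4 (new)  [load 275/850]
  400 → container 4  [load 675/850]
  125 → container 3  [load 725/850]
  250 → container 5 (new)  [load 250/850]
  275 → container 5  [load 525/850]
  225 → container 5  [load 750/850]
  125 → container 3  [load 850/850]
  125 → container 4  [load 800/850]
  350 → container 6 (new)  [load 350/850]
  200 → container 6  [load 550/850]
6 containers opened.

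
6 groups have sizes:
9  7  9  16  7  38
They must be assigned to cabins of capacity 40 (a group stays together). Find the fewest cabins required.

Total = 38 + 16 + 9 + 9 + 7 + 7 = 86.
Lower bound: ⌈86/40⌉ = 3 cabins.
A packing using 3 cabins:
  cabin 1: 38 = 38
  cabin 2: 16 + 9 + 9 = 34
  cabin 3: 7 + 7 = 14
This matches the lower bound, so 3 is optimal.

3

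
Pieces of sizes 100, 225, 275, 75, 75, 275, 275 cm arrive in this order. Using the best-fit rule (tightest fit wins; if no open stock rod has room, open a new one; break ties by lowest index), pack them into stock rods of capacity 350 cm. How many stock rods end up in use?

4

  100 → stock rod 1 (new)  [load 100/350]
  225 → stock rod 1  [load 325/350]
  275 → stock rod 2 (new)  [load 275/350]
  75 → stock rod 2  [load 350/350]
  75 → stock rod 3 (new)  [load 75/350]
  275 → stock rod 3  [load 350/350]
  275 → stock rod 4 (new)  [load 275/350]
4 stock rods opened.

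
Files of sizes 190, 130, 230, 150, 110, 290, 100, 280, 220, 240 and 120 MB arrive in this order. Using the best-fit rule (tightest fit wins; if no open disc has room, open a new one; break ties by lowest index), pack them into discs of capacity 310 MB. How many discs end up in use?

  190 → disc 1 (new)  [load 190/310]
  130 → disc 2 (new)  [load 130/310]
  230 → disc 3 (new)  [load 230/310]
  150 → disc 2  [load 280/310]
  110 → disc 1  [load 300/310]
  290 → disc 4 (new)  [load 290/310]
  100 → disc 5 (new)  [load 100/310]
  280 → disc 6 (new)  [load 280/310]
  220 → disc 7 (new)  [load 220/310]
  240 → disc 8 (new)  [load 240/310]
  120 → disc 5  [load 220/310]
8 discs opened.

8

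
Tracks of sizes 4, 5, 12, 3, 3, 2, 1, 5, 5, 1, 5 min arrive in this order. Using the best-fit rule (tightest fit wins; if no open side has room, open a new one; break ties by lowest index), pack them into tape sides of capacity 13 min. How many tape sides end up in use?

  4 → side 1 (new)  [load 4/13]
  5 → side 1  [load 9/13]
  12 → side 2 (new)  [load 12/13]
  3 → side 1  [load 12/13]
  3 → side 3 (new)  [load 3/13]
  2 → side 3  [load 5/13]
  1 → side 1  [load 13/13]
  5 → side 3  [load 10/13]
  5 → side 4 (new)  [load 5/13]
  1 → side 2  [load 13/13]
  5 → side 4  [load 10/13]
4 tape sides opened.

4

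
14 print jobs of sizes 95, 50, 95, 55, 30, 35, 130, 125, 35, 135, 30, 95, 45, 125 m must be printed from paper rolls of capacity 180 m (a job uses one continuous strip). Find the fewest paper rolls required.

Total = 135 + 130 + 125 + 125 + 95 + 95 + 95 + 55 + 50 + 45 + 35 + 35 + 30 + 30 = 1080 m.
Lower bound: ⌈1080/180⌉ = 6 paper rolls.
Also, 7 print jobs each exceed 90 m, and no two of those can share a roll, so at least 7 paper rolls are needed.
A packing using 7 paper rolls:
  roll 1: 135 + 45 = 180
  roll 2: 130 + 50 = 180
  roll 3: 125 + 55 = 180
  roll 4: 125 + 35 = 160
  roll 5: 95 + 35 + 30 = 160
  roll 6: 95 + 30 = 125
  roll 7: 95 = 95
This matches the lower bound, so 7 is optimal.

7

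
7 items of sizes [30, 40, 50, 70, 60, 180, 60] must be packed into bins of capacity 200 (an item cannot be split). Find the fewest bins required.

Total = 180 + 70 + 60 + 60 + 50 + 40 + 30 = 490.
Lower bound: ⌈490/200⌉ = 3 bins.
A packing using 3 bins:
  bin 1: 180 = 180
  bin 2: 70 + 60 + 60 = 190
  bin 3: 50 + 40 + 30 = 120
This matches the lower bound, so 3 is optimal.

3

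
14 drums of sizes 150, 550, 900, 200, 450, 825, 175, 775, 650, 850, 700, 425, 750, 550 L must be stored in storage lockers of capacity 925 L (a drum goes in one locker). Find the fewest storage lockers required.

10

Total = 900 + 850 + 825 + 775 + 750 + 700 + 650 + 550 + 550 + 450 + 425 + 200 + 175 + 150 = 7950 L.
Lower bound: ⌈7950/925⌉ = 9 storage lockers.
A packing using 10 storage lockers:
  locker 1: 900 = 900
  locker 2: 850 = 850
  locker 3: 825 = 825
  locker 4: 775 + 150 = 925
  locker 5: 750 + 175 = 925
  locker 6: 700 + 200 = 900
  locker 7: 650 = 650
  locker 8: 550 = 550
  locker 9: 550 = 550
  locker 10: 450 + 425 = 875
No arrangement into 9 storage lockers stays within capacity, so 10 is optimal.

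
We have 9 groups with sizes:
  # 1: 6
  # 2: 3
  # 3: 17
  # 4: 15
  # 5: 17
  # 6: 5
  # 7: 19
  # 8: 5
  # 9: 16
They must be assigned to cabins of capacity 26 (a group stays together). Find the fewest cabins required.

Total = 19 + 17 + 17 + 16 + 15 + 6 + 5 + 5 + 3 = 103.
Lower bound: ⌈103/26⌉ = 4 cabins.
Also, 5 groups each exceed 13, and no two of those can share a cabin, so at least 5 cabins are needed.
A packing using 5 cabins:
  cabin 1: 19 + 6 = 25
  cabin 2: 17 + 5 + 3 = 25
  cabin 3: 17 + 5 = 22
  cabin 4: 16 = 16
  cabin 5: 15 = 15
This matches the lower bound, so 5 is optimal.

5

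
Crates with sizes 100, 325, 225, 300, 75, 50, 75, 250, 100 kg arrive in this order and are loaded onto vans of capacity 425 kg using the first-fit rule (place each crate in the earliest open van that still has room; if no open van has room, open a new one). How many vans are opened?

  100 → van 1 (new)  [load 100/425]
  325 → van 1  [load 425/425]
  225 → van 2 (new)  [load 225/425]
  300 → van 3 (new)  [load 300/425]
  75 → van 2  [load 300/425]
  50 → van 2  [load 350/425]
  75 → van 2  [load 425/425]
  250 → van 4 (new)  [load 250/425]
  100 → van 3  [load 400/425]
4 vans opened.

4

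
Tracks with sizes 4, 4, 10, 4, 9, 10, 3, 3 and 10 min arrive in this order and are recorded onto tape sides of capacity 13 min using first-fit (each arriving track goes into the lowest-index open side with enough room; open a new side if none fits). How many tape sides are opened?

5

  4 → side 1 (new)  [load 4/13]
  4 → side 1  [load 8/13]
  10 → side 2 (new)  [load 10/13]
  4 → side 1  [load 12/13]
  9 → side 3 (new)  [load 9/13]
  10 → side 4 (new)  [load 10/13]
  3 → side 2  [load 13/13]
  3 → side 3  [load 12/13]
  10 → side 5 (new)  [load 10/13]
5 tape sides opened.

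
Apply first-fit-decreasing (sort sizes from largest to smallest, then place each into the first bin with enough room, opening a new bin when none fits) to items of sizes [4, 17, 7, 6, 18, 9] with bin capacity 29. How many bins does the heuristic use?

3

Sorted descending: 18, 17, 9, 7, 6, 4.
  18 → bin 1 (new)  [load 18/29]
  17 → bin 2 (new)  [load 17/29]
  9 → bin 1  [load 27/29]
  7 → bin 2  [load 24/29]
  6 → bin 3 (new)  [load 6/29]
  4 → bin 2  [load 28/29]
3 bins opened.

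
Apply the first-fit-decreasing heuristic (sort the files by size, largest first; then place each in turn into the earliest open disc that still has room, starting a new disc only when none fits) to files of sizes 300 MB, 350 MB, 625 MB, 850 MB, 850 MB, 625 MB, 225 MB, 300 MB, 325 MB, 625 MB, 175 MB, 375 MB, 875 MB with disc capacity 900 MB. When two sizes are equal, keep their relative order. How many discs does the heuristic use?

9

Sorted descending: 875, 850, 850, 625, 625, 625, 375, 350, 325, 300, 300, 225, 175.
  875 → disc 1 (new)  [load 875/900]
  850 → disc 2 (new)  [load 850/900]
  850 → disc 3 (new)  [load 850/900]
  625 → disc 4 (new)  [load 625/900]
  625 → disc 5 (new)  [load 625/900]
  625 → disc 6 (new)  [load 625/900]
  375 → disc 7 (new)  [load 375/900]
  350 → disc 7  [load 725/900]
  325 → disc 8 (new)  [load 325/900]
  300 → disc 8  [load 625/900]
  300 → disc 9 (new)  [load 300/900]
  225 → disc 4  [load 850/900]
  175 → disc 5  [load 800/900]
9 discs opened.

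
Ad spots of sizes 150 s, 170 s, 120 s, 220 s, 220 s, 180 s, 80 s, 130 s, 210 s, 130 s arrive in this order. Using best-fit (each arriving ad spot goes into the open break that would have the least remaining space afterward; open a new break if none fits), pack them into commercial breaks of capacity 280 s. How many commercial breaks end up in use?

7

  150 → break 1 (new)  [load 150/280]
  170 → break 2 (new)  [load 170/280]
  120 → break 1  [load 270/280]
  220 → break 3 (new)  [load 220/280]
  220 → break 4 (new)  [load 220/280]
  180 → break 5 (new)  [load 180/280]
  80 → break 5  [load 260/280]
  130 → break 6 (new)  [load 130/280]
  210 → break 7 (new)  [load 210/280]
  130 → break 6  [load 260/280]
7 commercial breaks opened.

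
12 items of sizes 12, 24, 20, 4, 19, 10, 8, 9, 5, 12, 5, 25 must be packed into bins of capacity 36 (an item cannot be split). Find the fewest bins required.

5

Total = 25 + 24 + 20 + 19 + 12 + 12 + 10 + 9 + 8 + 5 + 5 + 4 = 153.
Lower bound: ⌈153/36⌉ = 5 bins.
A packing using 5 bins:
  bin 1: 25 + 10 = 35
  bin 2: 24 + 12 = 36
  bin 3: 20 + 12 + 4 = 36
  bin 4: 19 + 9 + 8 = 36
  bin 5: 5 + 5 = 10
This matches the lower bound, so 5 is optimal.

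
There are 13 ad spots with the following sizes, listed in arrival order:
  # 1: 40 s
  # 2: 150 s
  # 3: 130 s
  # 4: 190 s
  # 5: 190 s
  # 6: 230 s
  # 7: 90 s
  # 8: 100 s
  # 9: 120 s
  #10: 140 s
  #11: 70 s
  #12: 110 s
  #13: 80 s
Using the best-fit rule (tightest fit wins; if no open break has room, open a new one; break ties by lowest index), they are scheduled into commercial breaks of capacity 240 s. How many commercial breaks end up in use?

8

  40 → break 1 (new)  [load 40/240]
  150 → break 1  [load 190/240]
  130 → break 2 (new)  [load 130/240]
  190 → break 3 (new)  [load 190/240]
  190 → break 4 (new)  [load 190/240]
  230 → break 5 (new)  [load 230/240]
  90 → break 2  [load 220/240]
  100 → break 6 (new)  [load 100/240]
  120 → break 6  [load 220/240]
  140 → break 7 (new)  [load 140/240]
  70 → break 7  [load 210/240]
  110 → break 8 (new)  [load 110/240]
  80 → break 8  [load 190/240]
8 commercial breaks opened.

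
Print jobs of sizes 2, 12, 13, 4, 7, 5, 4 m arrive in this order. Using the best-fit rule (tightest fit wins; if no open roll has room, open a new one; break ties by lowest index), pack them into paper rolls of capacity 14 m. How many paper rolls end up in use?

  2 → roll 1 (new)  [load 2/14]
  12 → roll 1  [load 14/14]
  13 → roll 2 (new)  [load 13/14]
  4 → roll 3 (new)  [load 4/14]
  7 → roll 3  [load 11/14]
  5 → roll 4 (new)  [load 5/14]
  4 → roll 4  [load 9/14]
4 paper rolls opened.

4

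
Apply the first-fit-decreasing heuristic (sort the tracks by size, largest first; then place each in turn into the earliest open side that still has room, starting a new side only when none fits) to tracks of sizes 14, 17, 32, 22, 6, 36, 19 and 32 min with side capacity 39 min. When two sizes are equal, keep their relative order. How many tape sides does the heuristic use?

5

Sorted descending: 36, 32, 32, 22, 19, 17, 14, 6.
  36 → side 1 (new)  [load 36/39]
  32 → side 2 (new)  [load 32/39]
  32 → side 3 (new)  [load 32/39]
  22 → side 4 (new)  [load 22/39]
  19 → side 5 (new)  [load 19/39]
  17 → side 4  [load 39/39]
  14 → side 5  [load 33/39]
  6 → side 2  [load 38/39]
5 tape sides opened.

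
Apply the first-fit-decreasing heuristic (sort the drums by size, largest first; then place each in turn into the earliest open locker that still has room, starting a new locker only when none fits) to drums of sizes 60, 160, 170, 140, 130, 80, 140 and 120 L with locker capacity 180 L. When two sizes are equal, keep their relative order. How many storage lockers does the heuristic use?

7

Sorted descending: 170, 160, 140, 140, 130, 120, 80, 60.
  170 → locker 1 (new)  [load 170/180]
  160 → locker 2 (new)  [load 160/180]
  140 → locker 3 (new)  [load 140/180]
  140 → locker 4 (new)  [load 140/180]
  130 → locker 5 (new)  [load 130/180]
  120 → locker 6 (new)  [load 120/180]
  80 → locker 7 (new)  [load 80/180]
  60 → locker 6  [load 180/180]
7 storage lockers opened.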